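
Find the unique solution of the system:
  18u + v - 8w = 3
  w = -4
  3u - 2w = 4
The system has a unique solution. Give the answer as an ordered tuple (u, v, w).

Form the augmented matrix and row-reduce:
  [ 18  1  -8  |   3 ]
  [  0  0   1  |  -4 ]
  [  3  0  -2  |   4 ]
R1 := 1/18·R1
  [ 1  1/18  -4/9  |  1/6 ]
  [ 0     0     1  |   -4 ]
  [ 3     0    -2  |    4 ]
R3 := R3 − 3·R1
  [ 1  1/18  -4/9  |  1/6 ]
  [ 0     0     1  |   -4 ]
  [ 0  -1/6  -2/3  |  7/2 ]
R2 <=> R3
  [ 1  1/18  -4/9  |  1/6 ]
  [ 0  -1/6  -2/3  |  7/2 ]
  [ 0     0     1  |   -4 ]
R2 := -6·R2
  [ 1  1/18  -4/9  |  1/6 ]
  [ 0     1     4  |  -21 ]
  [ 0     0     1  |   -4 ]
R2 := R2 − 4·R3
  [ 1  1/18  -4/9  |  1/6 ]
  [ 0     1     0  |   -5 ]
  [ 0     0     1  |   -4 ]
R1 := R1 + 4/9·R3
  [ 1  1/18  0  |  -29/18 ]
  [ 0     1  0  |      -5 ]
  [ 0     0  1  |      -4 ]
R1 := R1 − 1/18·R2
  [ 1  0  0  |  -4/3 ]
  [ 0  1  0  |    -5 ]
  [ 0  0  1  |    -4 ]
Reading off the last column: u = -4/3, v = -5, w = -4.

(-4/3, -5, -4)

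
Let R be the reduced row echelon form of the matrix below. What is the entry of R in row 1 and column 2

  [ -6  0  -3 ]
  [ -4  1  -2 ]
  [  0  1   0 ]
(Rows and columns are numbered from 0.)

0

R1 → -1/6·R1
R2 → R2 + 4·R1
R3 → R3 − R2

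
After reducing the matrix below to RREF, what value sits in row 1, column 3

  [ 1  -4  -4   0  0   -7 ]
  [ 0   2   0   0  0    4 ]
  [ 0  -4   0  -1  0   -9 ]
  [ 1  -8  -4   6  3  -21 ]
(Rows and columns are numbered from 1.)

-4

ρ4 ← ρ4 − ρ1
  [ 1  -4  -4   0  0   -7 ]
  [ 0   2   0   0  0    4 ]
  [ 0  -4   0  -1  0   -9 ]
  [ 0  -4   0   6  3  -14 ]
ρ2 ← 1/2·ρ2
  [ 1  -4  -4   0  0   -7 ]
  [ 0   1   0   0  0    2 ]
  [ 0  -4   0  -1  0   -9 ]
  [ 0  -4   0   6  3  -14 ]
ρ3 ← ρ3 + 4·ρ2
  [ 1  -4  -4   0  0   -7 ]
  [ 0   1   0   0  0    2 ]
  [ 0   0   0  -1  0   -1 ]
  [ 0  -4   0   6  3  -14 ]
ρ4 ← ρ4 + 4·ρ2
  [ 1  -4  -4   0  0  -7 ]
  [ 0   1   0   0  0   2 ]
  [ 0   0   0  -1  0  -1 ]
  [ 0   0   0   6  3  -6 ]
ρ3 ← -1·ρ3
  [ 1  -4  -4  0  0  -7 ]
  [ 0   1   0  0  0   2 ]
  [ 0   0   0  1  0   1 ]
  [ 0   0   0  6  3  -6 ]
ρ4 ← ρ4 − 6·ρ3
  [ 1  -4  -4  0  0   -7 ]
  [ 0   1   0  0  0    2 ]
  [ 0   0   0  1  0    1 ]
  [ 0   0   0  0  3  -12 ]
ρ4 ← 1/3·ρ4
  [ 1  -4  -4  0  0  -7 ]
  [ 0   1   0  0  0   2 ]
  [ 0   0   0  1  0   1 ]
  [ 0   0   0  0  1  -4 ]
ρ1 ← ρ1 + 4·ρ2
  [ 1  0  -4  0  0   1 ]
  [ 0  1   0  0  0   2 ]
  [ 0  0   0  1  0   1 ]
  [ 0  0   0  0  1  -4 ]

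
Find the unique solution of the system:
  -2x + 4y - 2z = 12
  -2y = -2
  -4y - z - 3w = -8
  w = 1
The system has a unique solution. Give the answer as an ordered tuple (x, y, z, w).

(-5, 1, 1, 1)

Form the augmented matrix and row-reduce:
  [ -2   4  -2   0  |  12 ]
  [  0  -2   0   0  |  -2 ]
  [  0  -4  -1  -3  |  -8 ]
  [  0   0   0   1  |   1 ]
r1 -> -1/2·r1
  [ 1  -2   1   0  |  -6 ]
  [ 0  -2   0   0  |  -2 ]
  [ 0  -4  -1  -3  |  -8 ]
  [ 0   0   0   1  |   1 ]
r2 -> -1/2·r2
  [ 1  -2   1   0  |  -6 ]
  [ 0   1   0   0  |   1 ]
  [ 0  -4  -1  -3  |  -8 ]
  [ 0   0   0   1  |   1 ]
r3 -> r3 + 4·r2
  [ 1  -2   1   0  |  -6 ]
  [ 0   1   0   0  |   1 ]
  [ 0   0  -1  -3  |  -4 ]
  [ 0   0   0   1  |   1 ]
r3 -> -1·r3
  [ 1  -2  1  0  |  -6 ]
  [ 0   1  0  0  |   1 ]
  [ 0   0  1  3  |   4 ]
  [ 0   0  0  1  |   1 ]
r3 -> r3 − 3·r4
  [ 1  -2  1  0  |  -6 ]
  [ 0   1  0  0  |   1 ]
  [ 0   0  1  0  |   1 ]
  [ 0   0  0  1  |   1 ]
r1 -> r1 − r3
  [ 1  -2  0  0  |  -7 ]
  [ 0   1  0  0  |   1 ]
  [ 0   0  1  0  |   1 ]
  [ 0   0  0  1  |   1 ]
r1 -> r1 + 2·r2
  [ 1  0  0  0  |  -5 ]
  [ 0  1  0  0  |   1 ]
  [ 0  0  1  0  |   1 ]
  [ 0  0  0  1  |   1 ]
Reading off the last column: x = -5, y = 1, z = 1, w = 1.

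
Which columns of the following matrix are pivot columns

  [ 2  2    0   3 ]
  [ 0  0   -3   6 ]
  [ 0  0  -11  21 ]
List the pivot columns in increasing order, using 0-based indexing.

ρ1 := 1/2·ρ1
  [ 1  1    0  3/2 ]
  [ 0  0   -3    6 ]
  [ 0  0  -11   21 ]
ρ2 := -1/3·ρ2
  [ 1  1    0  3/2 ]
  [ 0  0    1   -2 ]
  [ 0  0  -11   21 ]
ρ3 := ρ3 + 11·ρ2
  [ 1  1  0  3/2 ]
  [ 0  0  1   -2 ]
  [ 0  0  0   -1 ]
ρ3 := -1·ρ3
  [ 1  1  0  3/2 ]
  [ 0  0  1   -2 ]
  [ 0  0  0    1 ]
ρ2 := ρ2 + 2·ρ3
  [ 1  1  0  3/2 ]
  [ 0  0  1    0 ]
  [ 0  0  0    1 ]
ρ1 := ρ1 − 3/2·ρ3
  [ 1  1  0  0 ]
  [ 0  0  1  0 ]
  [ 0  0  0  1 ]
Pivot columns are the columns containing a leading 1.

0, 2, 3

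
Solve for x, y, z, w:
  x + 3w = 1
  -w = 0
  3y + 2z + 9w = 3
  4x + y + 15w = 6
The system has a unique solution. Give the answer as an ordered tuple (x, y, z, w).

(1, 2, -3/2, 0)

Form the augmented matrix and row-reduce:
  [ 1  0  0   3  |  1 ]
  [ 0  0  0  -1  |  0 ]
  [ 0  3  2   9  |  3 ]
  [ 4  1  0  15  |  6 ]
R4 := R4 − 4·R1
  [ 1  0  0   3  |  1 ]
  [ 0  0  0  -1  |  0 ]
  [ 0  3  2   9  |  3 ]
  [ 0  1  0   3  |  2 ]
R2 <-> R3
  [ 1  0  0   3  |  1 ]
  [ 0  3  2   9  |  3 ]
  [ 0  0  0  -1  |  0 ]
  [ 0  1  0   3  |  2 ]
R2 := 1/3·R2
  [ 1  0    0   3  |  1 ]
  [ 0  1  2/3   3  |  1 ]
  [ 0  0    0  -1  |  0 ]
  [ 0  1    0   3  |  2 ]
R4 := R4 − R2
  [ 1  0     0   3  |  1 ]
  [ 0  1   2/3   3  |  1 ]
  [ 0  0     0  -1  |  0 ]
  [ 0  0  -2/3   0  |  1 ]
R3 <-> R4
  [ 1  0     0   3  |  1 ]
  [ 0  1   2/3   3  |  1 ]
  [ 0  0  -2/3   0  |  1 ]
  [ 0  0     0  -1  |  0 ]
R3 := -3/2·R3
  [ 1  0    0   3  |     1 ]
  [ 0  1  2/3   3  |     1 ]
  [ 0  0    1   0  |  -3/2 ]
  [ 0  0    0  -1  |     0 ]
R4 := -1·R4
  [ 1  0    0  3  |     1 ]
  [ 0  1  2/3  3  |     1 ]
  [ 0  0    1  0  |  -3/2 ]
  [ 0  0    0  1  |     0 ]
R2 := R2 − 3·R4
  [ 1  0    0  3  |     1 ]
  [ 0  1  2/3  0  |     1 ]
  [ 0  0    1  0  |  -3/2 ]
  [ 0  0    0  1  |     0 ]
R1 := R1 − 3·R4
  [ 1  0    0  0  |     1 ]
  [ 0  1  2/3  0  |     1 ]
  [ 0  0    1  0  |  -3/2 ]
  [ 0  0    0  1  |     0 ]
R2 := R2 − 2/3·R3
  [ 1  0  0  0  |     1 ]
  [ 0  1  0  0  |     2 ]
  [ 0  0  1  0  |  -3/2 ]
  [ 0  0  0  1  |     0 ]
Reading off the last column: x = 1, y = 2, z = -3/2, w = 0.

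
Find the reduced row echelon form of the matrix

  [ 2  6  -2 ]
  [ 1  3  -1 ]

[[1, 3, -1], [0, 0, 0]]

R1 → 1/2·R1
  [ 1  3  -1 ]
  [ 1  3  -1 ]
R2 → R2 − R1
  [ 1  3  -1 ]
  [ 0  0   0 ]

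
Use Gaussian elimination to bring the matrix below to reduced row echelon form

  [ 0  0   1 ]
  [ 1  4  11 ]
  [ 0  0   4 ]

[[1, 4, 0], [0, 0, 1], [0, 0, 0]]

Swap R1 and R2.
  [ 1  4  11 ]
  [ 0  0   1 ]
  [ 0  0   4 ]
Subtract 4 times R2 from R3.
  [ 1  4  11 ]
  [ 0  0   1 ]
  [ 0  0   0 ]
Subtract 11 times R2 from R1.
  [ 1  4  0 ]
  [ 0  0  1 ]
  [ 0  0  0 ]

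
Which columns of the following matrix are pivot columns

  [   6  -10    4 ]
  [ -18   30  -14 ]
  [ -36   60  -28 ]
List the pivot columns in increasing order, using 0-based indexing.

ρ1 -> 1/6·ρ1
  [   1  -5/3  2/3 ]
  [ -18    30  -14 ]
  [ -36    60  -28 ]
ρ2 -> ρ2 + 18·ρ1
  [   1  -5/3  2/3 ]
  [   0     0   -2 ]
  [ -36    60  -28 ]
ρ3 -> ρ3 + 36·ρ1
  [ 1  -5/3  2/3 ]
  [ 0     0   -2 ]
  [ 0     0   -4 ]
ρ2 -> -1/2·ρ2
  [ 1  -5/3  2/3 ]
  [ 0     0    1 ]
  [ 0     0   -4 ]
ρ3 -> ρ3 + 4·ρ2
  [ 1  -5/3  2/3 ]
  [ 0     0    1 ]
  [ 0     0    0 ]
ρ1 -> ρ1 − 2/3·ρ2
  [ 1  -5/3  0 ]
  [ 0     0  1 ]
  [ 0     0  0 ]
Pivot columns are the columns containing a leading 1.

0, 2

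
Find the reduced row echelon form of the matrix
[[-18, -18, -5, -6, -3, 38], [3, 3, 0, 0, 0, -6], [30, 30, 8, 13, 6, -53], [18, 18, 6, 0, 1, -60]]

[[1, 1, 0, 0, 0, -2], [0, 0, 1, 0, 0, -4], [0, 0, 0, 1, 0, 3], [0, 0, 0, 0, 1, 0]]

Multiply R1 by -1/18.
Subtract 3 times R1 from R2.
Subtract 30 times R1 from R3.
Subtract 18 times R1 from R4.
Multiply R2 by -6/5.
Add 1/3 times R2 to R3.
Subtract R2 from R4.
Multiply R3 by 5/17.
Add 36/5 times R3 to R4.
Multiply R4 by -17.
Subtract 6/17 times R4 from R3.
Subtract 3/5 times R4 from R2.
Subtract 1/6 times R4 from R1.
Subtract 6/5 times R3 from R2.
Subtract 1/3 times R3 from R1.
Subtract 5/18 times R2 from R1.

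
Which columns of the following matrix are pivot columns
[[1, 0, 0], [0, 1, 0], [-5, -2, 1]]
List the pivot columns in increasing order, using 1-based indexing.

r3 ← r3 + 5·r1
  [ 1   0  0 ]
  [ 0   1  0 ]
  [ 0  -2  1 ]
r3 ← r3 + 2·r2
  [ 1  0  0 ]
  [ 0  1  0 ]
  [ 0  0  1 ]
Pivot columns are the columns containing a leading 1.

1, 2, 3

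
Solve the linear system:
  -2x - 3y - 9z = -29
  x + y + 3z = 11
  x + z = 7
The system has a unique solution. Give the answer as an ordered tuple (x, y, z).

(4, -2, 3)

Form the augmented matrix and row-reduce:
  [ -2  -3  -9  |  -29 ]
  [  1   1   3  |   11 ]
  [  1   0   1  |    7 ]
Multiply r1 by -1/2.
  [ 1  3/2  9/2  |  29/2 ]
  [ 1    1    3  |    11 ]
  [ 1    0    1  |     7 ]
Subtract r1 from r2.
  [ 1   3/2   9/2  |  29/2 ]
  [ 0  -1/2  -3/2  |  -7/2 ]
  [ 1     0     1  |     7 ]
Subtract r1 from r3.
  [ 1   3/2   9/2  |   29/2 ]
  [ 0  -1/2  -3/2  |   -7/2 ]
  [ 0  -3/2  -7/2  |  -15/2 ]
Multiply r2 by -2.
  [ 1   3/2   9/2  |   29/2 ]
  [ 0     1     3  |      7 ]
  [ 0  -3/2  -7/2  |  -15/2 ]
Add 3/2 times r2 to r3.
  [ 1  3/2  9/2  |  29/2 ]
  [ 0    1    3  |     7 ]
  [ 0    0    1  |     3 ]
Subtract 3 times r3 from r2.
  [ 1  3/2  9/2  |  29/2 ]
  [ 0    1    0  |    -2 ]
  [ 0    0    1  |     3 ]
Subtract 9/2 times r3 from r1.
  [ 1  3/2  0  |   1 ]
  [ 0    1  0  |  -2 ]
  [ 0    0  1  |   3 ]
Subtract 3/2 times r2 from r1.
  [ 1  0  0  |   4 ]
  [ 0  1  0  |  -2 ]
  [ 0  0  1  |   3 ]
Reading off the last column: x = 4, y = -2, z = 3.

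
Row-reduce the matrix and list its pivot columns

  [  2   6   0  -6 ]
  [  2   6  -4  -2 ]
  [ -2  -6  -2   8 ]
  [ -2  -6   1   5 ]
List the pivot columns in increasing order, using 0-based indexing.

0, 2

ρ1 -> 1/2·ρ1
  [  1   3   0  -3 ]
  [  2   6  -4  -2 ]
  [ -2  -6  -2   8 ]
  [ -2  -6   1   5 ]
ρ2 -> ρ2 − 2·ρ1
  [  1   3   0  -3 ]
  [  0   0  -4   4 ]
  [ -2  -6  -2   8 ]
  [ -2  -6   1   5 ]
ρ3 -> ρ3 + 2·ρ1
  [  1   3   0  -3 ]
  [  0   0  -4   4 ]
  [  0   0  -2   2 ]
  [ -2  -6   1   5 ]
ρ4 -> ρ4 + 2·ρ1
  [ 1  3   0  -3 ]
  [ 0  0  -4   4 ]
  [ 0  0  -2   2 ]
  [ 0  0   1  -1 ]
ρ2 -> -1/4·ρ2
  [ 1  3   0  -3 ]
  [ 0  0   1  -1 ]
  [ 0  0  -2   2 ]
  [ 0  0   1  -1 ]
ρ3 -> ρ3 + 2·ρ2
  [ 1  3  0  -3 ]
  [ 0  0  1  -1 ]
  [ 0  0  0   0 ]
  [ 0  0  1  -1 ]
ρ4 -> ρ4 − ρ2
  [ 1  3  0  -3 ]
  [ 0  0  1  -1 ]
  [ 0  0  0   0 ]
  [ 0  0  0   0 ]
Pivot columns are the columns containing a leading 1.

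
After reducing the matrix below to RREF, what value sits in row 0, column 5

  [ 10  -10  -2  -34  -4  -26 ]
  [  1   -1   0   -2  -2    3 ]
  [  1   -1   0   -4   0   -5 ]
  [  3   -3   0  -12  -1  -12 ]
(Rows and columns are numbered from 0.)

-1

R1 → 1/10·R1
  [ 1  -1  -1/5  -17/5  -2/5  -13/5 ]
  [ 1  -1     0     -2    -2      3 ]
  [ 1  -1     0     -4     0     -5 ]
  [ 3  -3     0    -12    -1    -12 ]
R2 → R2 − R1
  [ 1  -1  -1/5  -17/5  -2/5  -13/5 ]
  [ 0   0   1/5    7/5  -8/5   28/5 ]
  [ 1  -1     0     -4     0     -5 ]
  [ 3  -3     0    -12    -1    -12 ]
R3 → R3 − R1
  [ 1  -1  -1/5  -17/5  -2/5  -13/5 ]
  [ 0   0   1/5    7/5  -8/5   28/5 ]
  [ 0   0   1/5   -3/5   2/5  -12/5 ]
  [ 3  -3     0    -12    -1    -12 ]
R4 → R4 − 3·R1
  [ 1  -1  -1/5  -17/5  -2/5  -13/5 ]
  [ 0   0   1/5    7/5  -8/5   28/5 ]
  [ 0   0   1/5   -3/5   2/5  -12/5 ]
  [ 0   0   3/5   -9/5   1/5  -21/5 ]
R2 → 5·R2
  [ 1  -1  -1/5  -17/5  -2/5  -13/5 ]
  [ 0   0     1      7    -8     28 ]
  [ 0   0   1/5   -3/5   2/5  -12/5 ]
  [ 0   0   3/5   -9/5   1/5  -21/5 ]
R3 → R3 − 1/5·R2
  [ 1  -1  -1/5  -17/5  -2/5  -13/5 ]
  [ 0   0     1      7    -8     28 ]
  [ 0   0     0     -2     2     -8 ]
  [ 0   0   3/5   -9/5   1/5  -21/5 ]
R4 → R4 − 3/5·R2
  [ 1  -1  -1/5  -17/5  -2/5  -13/5 ]
  [ 0   0     1      7    -8     28 ]
  [ 0   0     0     -2     2     -8 ]
  [ 0   0     0     -6     5    -21 ]
R3 → -1/2·R3
  [ 1  -1  -1/5  -17/5  -2/5  -13/5 ]
  [ 0   0     1      7    -8     28 ]
  [ 0   0     0      1    -1      4 ]
  [ 0   0     0     -6     5    -21 ]
R4 → R4 + 6·R3
  [ 1  -1  -1/5  -17/5  -2/5  -13/5 ]
  [ 0   0     1      7    -8     28 ]
  [ 0   0     0      1    -1      4 ]
  [ 0   0     0      0    -1      3 ]
R4 → -1·R4
  [ 1  -1  -1/5  -17/5  -2/5  -13/5 ]
  [ 0   0     1      7    -8     28 ]
  [ 0   0     0      1    -1      4 ]
  [ 0   0     0      0     1     -3 ]
R3 → R3 + R4
  [ 1  -1  -1/5  -17/5  -2/5  -13/5 ]
  [ 0   0     1      7    -8     28 ]
  [ 0   0     0      1     0      1 ]
  [ 0   0     0      0     1     -3 ]
R2 → R2 + 8·R4
  [ 1  -1  -1/5  -17/5  -2/5  -13/5 ]
  [ 0   0     1      7     0      4 ]
  [ 0   0     0      1     0      1 ]
  [ 0   0     0      0     1     -3 ]
R1 → R1 + 2/5·R4
  [ 1  -1  -1/5  -17/5  0  -19/5 ]
  [ 0   0     1      7  0      4 ]
  [ 0   0     0      1  0      1 ]
  [ 0   0     0      0  1     -3 ]
R2 → R2 − 7·R3
  [ 1  -1  -1/5  -17/5  0  -19/5 ]
  [ 0   0     1      0  0     -3 ]
  [ 0   0     0      1  0      1 ]
  [ 0   0     0      0  1     -3 ]
R1 → R1 + 17/5·R3
  [ 1  -1  -1/5  0  0  -2/5 ]
  [ 0   0     1  0  0    -3 ]
  [ 0   0     0  1  0     1 ]
  [ 0   0     0  0  1    -3 ]
R1 → R1 + 1/5·R2
  [ 1  -1  0  0  0  -1 ]
  [ 0   0  1  0  0  -3 ]
  [ 0   0  0  1  0   1 ]
  [ 0   0  0  0  1  -3 ]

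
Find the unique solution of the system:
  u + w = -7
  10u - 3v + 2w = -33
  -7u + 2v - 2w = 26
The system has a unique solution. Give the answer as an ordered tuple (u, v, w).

(-2, 1, -5)

Form the augmented matrix and row-reduce:
  [  1   0   1  |   -7 ]
  [ 10  -3   2  |  -33 ]
  [ -7   2  -2  |   26 ]
R2 -> R2 − 10·R1
  [  1   0   1  |  -7 ]
  [  0  -3  -8  |  37 ]
  [ -7   2  -2  |  26 ]
R3 -> R3 + 7·R1
  [ 1   0   1  |   -7 ]
  [ 0  -3  -8  |   37 ]
  [ 0   2   5  |  -23 ]
R2 -> -1/3·R2
  [ 1  0    1  |     -7 ]
  [ 0  1  8/3  |  -37/3 ]
  [ 0  2    5  |    -23 ]
R3 -> R3 − 2·R2
  [ 1  0     1  |     -7 ]
  [ 0  1   8/3  |  -37/3 ]
  [ 0  0  -1/3  |    5/3 ]
R3 -> -3·R3
  [ 1  0    1  |     -7 ]
  [ 0  1  8/3  |  -37/3 ]
  [ 0  0    1  |     -5 ]
R2 -> R2 − 8/3·R3
  [ 1  0  1  |  -7 ]
  [ 0  1  0  |   1 ]
  [ 0  0  1  |  -5 ]
R1 -> R1 − R3
  [ 1  0  0  |  -2 ]
  [ 0  1  0  |   1 ]
  [ 0  0  1  |  -5 ]
Reading off the last column: u = -2, v = 1, w = -5.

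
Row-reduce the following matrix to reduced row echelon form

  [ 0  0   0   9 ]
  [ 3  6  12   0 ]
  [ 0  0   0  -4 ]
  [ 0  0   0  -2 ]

[[1, 2, 4, 0], [0, 0, 0, 1], [0, 0, 0, 0], [0, 0, 0, 0]]

R1 <-> R2
R1 ← 1/3·R1
R2 ← 1/9·R2
R3 ← R3 + 4·R2
R4 ← R4 + 2·R2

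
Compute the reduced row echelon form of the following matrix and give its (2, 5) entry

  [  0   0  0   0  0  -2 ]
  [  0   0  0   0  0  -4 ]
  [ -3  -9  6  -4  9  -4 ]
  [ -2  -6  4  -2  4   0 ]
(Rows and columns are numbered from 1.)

Swap ρ1 and ρ3.
  [ -3  -9  6  -4  9  -4 ]
  [  0   0  0   0  0  -4 ]
  [  0   0  0   0  0  -2 ]
  [ -2  -6  4  -2  4   0 ]
Multiply ρ1 by -1/3.
  [  1   3  -2  4/3  -3  4/3 ]
  [  0   0   0    0   0   -4 ]
  [  0   0   0    0   0   -2 ]
  [ -2  -6   4   -2   4    0 ]
Add 2 times ρ1 to ρ4.
  [ 1  3  -2  4/3  -3  4/3 ]
  [ 0  0   0    0   0   -4 ]
  [ 0  0   0    0   0   -2 ]
  [ 0  0   0  2/3  -2  8/3 ]
Swap ρ2 and ρ4.
  [ 1  3  -2  4/3  -3  4/3 ]
  [ 0  0   0  2/3  -2  8/3 ]
  [ 0  0   0    0   0   -2 ]
  [ 0  0   0    0   0   -4 ]
Multiply ρ2 by 3/2.
  [ 1  3  -2  4/3  -3  4/3 ]
  [ 0  0   0    1  -3    4 ]
  [ 0  0   0    0   0   -2 ]
  [ 0  0   0    0   0   -4 ]
Multiply ρ3 by -1/2.
  [ 1  3  -2  4/3  -3  4/3 ]
  [ 0  0   0    1  -3    4 ]
  [ 0  0   0    0   0    1 ]
  [ 0  0   0    0   0   -4 ]
Add 4 times ρ3 to ρ4.
  [ 1  3  -2  4/3  -3  4/3 ]
  [ 0  0   0    1  -3    4 ]
  [ 0  0   0    0   0    1 ]
  [ 0  0   0    0   0    0 ]
Subtract 4 times ρ3 from ρ2.
  [ 1  3  -2  4/3  -3  4/3 ]
  [ 0  0   0    1  -3    0 ]
  [ 0  0   0    0   0    1 ]
  [ 0  0   0    0   0    0 ]
Subtract 4/3 times ρ3 from ρ1.
  [ 1  3  -2  4/3  -3  0 ]
  [ 0  0   0    1  -3  0 ]
  [ 0  0   0    0   0  1 ]
  [ 0  0   0    0   0  0 ]
Subtract 4/3 times ρ2 from ρ1.
  [ 1  3  -2  0   1  0 ]
  [ 0  0   0  1  -3  0 ]
  [ 0  0   0  0   0  1 ]
  [ 0  0   0  0   0  0 ]

-3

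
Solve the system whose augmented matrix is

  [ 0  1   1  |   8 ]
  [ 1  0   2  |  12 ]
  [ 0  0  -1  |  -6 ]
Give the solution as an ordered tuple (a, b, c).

(0, 2, 6)

R1 ↔ R2
  [ 1  0   2  |  12 ]
  [ 0  1   1  |   8 ]
  [ 0  0  -1  |  -6 ]
R3 → -1·R3
  [ 1  0  2  |  12 ]
  [ 0  1  1  |   8 ]
  [ 0  0  1  |   6 ]
R2 → R2 − R3
  [ 1  0  2  |  12 ]
  [ 0  1  0  |   2 ]
  [ 0  0  1  |   6 ]
R1 → R1 − 2·R3
  [ 1  0  0  |  0 ]
  [ 0  1  0  |  2 ]
  [ 0  0  1  |  6 ]
Reading off the last column: a = 0, b = 2, c = 6.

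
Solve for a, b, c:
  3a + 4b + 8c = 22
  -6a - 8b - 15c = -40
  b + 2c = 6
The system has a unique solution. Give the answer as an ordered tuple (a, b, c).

Form the augmented matrix and row-reduce:
  [  3   4    8  |   22 ]
  [ -6  -8  -15  |  -40 ]
  [  0   1    2  |    6 ]
r1 → 1/3·r1
r2 → r2 + 6·r1
r2 <=> r3
r2 → r2 − 2·r3
r1 → r1 − 8/3·r3
r1 → r1 − 4/3·r2
Reading off the last column: a = -2/3, b = -2, c = 4.

(-2/3, -2, 4)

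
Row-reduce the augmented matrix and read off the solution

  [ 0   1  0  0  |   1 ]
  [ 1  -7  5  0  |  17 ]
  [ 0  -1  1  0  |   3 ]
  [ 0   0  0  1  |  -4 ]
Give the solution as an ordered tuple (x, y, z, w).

(4, 1, 4, -4)

ρ1 ↔ ρ2
  [ 1  -7  5  0  |  17 ]
  [ 0   1  0  0  |   1 ]
  [ 0  -1  1  0  |   3 ]
  [ 0   0  0  1  |  -4 ]
ρ3 -> ρ3 + ρ2
  [ 1  -7  5  0  |  17 ]
  [ 0   1  0  0  |   1 ]
  [ 0   0  1  0  |   4 ]
  [ 0   0  0  1  |  -4 ]
ρ1 -> ρ1 − 5·ρ3
  [ 1  -7  0  0  |  -3 ]
  [ 0   1  0  0  |   1 ]
  [ 0   0  1  0  |   4 ]
  [ 0   0  0  1  |  -4 ]
ρ1 -> ρ1 + 7·ρ2
  [ 1  0  0  0  |   4 ]
  [ 0  1  0  0  |   1 ]
  [ 0  0  1  0  |   4 ]
  [ 0  0  0  1  |  -4 ]
Reading off the last column: x = 4, y = 1, z = 4, w = -4.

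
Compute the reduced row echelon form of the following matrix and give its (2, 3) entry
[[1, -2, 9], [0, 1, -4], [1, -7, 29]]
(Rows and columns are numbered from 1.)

R3 -> R3 − R1
R3 -> R3 + 5·R2
R1 -> R1 + 2·R2

-4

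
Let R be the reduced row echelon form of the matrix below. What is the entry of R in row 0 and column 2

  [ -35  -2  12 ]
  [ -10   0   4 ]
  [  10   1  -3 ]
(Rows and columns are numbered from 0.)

-2/5

ρ1 ← -1/35·ρ1
  [   1  2/35  -12/35 ]
  [ -10     0       4 ]
  [  10     1      -3 ]
ρ2 ← ρ2 + 10·ρ1
  [  1  2/35  -12/35 ]
  [  0   4/7     4/7 ]
  [ 10     1      -3 ]
ρ3 ← ρ3 − 10·ρ1
  [ 1  2/35  -12/35 ]
  [ 0   4/7     4/7 ]
  [ 0   3/7     3/7 ]
ρ2 ← 7/4·ρ2
  [ 1  2/35  -12/35 ]
  [ 0     1       1 ]
  [ 0   3/7     3/7 ]
ρ3 ← ρ3 − 3/7·ρ2
  [ 1  2/35  -12/35 ]
  [ 0     1       1 ]
  [ 0     0       0 ]
ρ1 ← ρ1 − 2/35·ρ2
  [ 1  0  -2/5 ]
  [ 0  1     1 ]
  [ 0  0     0 ]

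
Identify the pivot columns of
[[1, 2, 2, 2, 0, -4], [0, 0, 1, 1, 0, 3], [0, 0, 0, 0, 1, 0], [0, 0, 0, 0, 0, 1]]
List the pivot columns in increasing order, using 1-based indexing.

R2 := R2 − 3·R4
  [ 1  2  2  2  0  -4 ]
  [ 0  0  1  1  0   0 ]
  [ 0  0  0  0  1   0 ]
  [ 0  0  0  0  0   1 ]
R1 := R1 + 4·R4
  [ 1  2  2  2  0  0 ]
  [ 0  0  1  1  0  0 ]
  [ 0  0  0  0  1  0 ]
  [ 0  0  0  0  0  1 ]
R1 := R1 − 2·R2
  [ 1  2  0  0  0  0 ]
  [ 0  0  1  1  0  0 ]
  [ 0  0  0  0  1  0 ]
  [ 0  0  0  0  0  1 ]
Pivot columns are the columns containing a leading 1.

1, 3, 5, 6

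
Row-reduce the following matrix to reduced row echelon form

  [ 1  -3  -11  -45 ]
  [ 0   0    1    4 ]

R1 → R1 + 11·R2

[[1, -3, 0, -1], [0, 0, 1, 4]]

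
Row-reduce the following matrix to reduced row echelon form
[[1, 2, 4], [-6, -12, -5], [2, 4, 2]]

[[1, 2, 0], [0, 0, 1], [0, 0, 0]]

ρ2 ← ρ2 + 6·ρ1
  [ 1  2   4 ]
  [ 0  0  19 ]
  [ 2  4   2 ]
ρ3 ← ρ3 − 2·ρ1
  [ 1  2   4 ]
  [ 0  0  19 ]
  [ 0  0  -6 ]
ρ2 ← 1/19·ρ2
  [ 1  2   4 ]
  [ 0  0   1 ]
  [ 0  0  -6 ]
ρ3 ← ρ3 + 6·ρ2
  [ 1  2  4 ]
  [ 0  0  1 ]
  [ 0  0  0 ]
ρ1 ← ρ1 − 4·ρ2
  [ 1  2  0 ]
  [ 0  0  1 ]
  [ 0  0  0 ]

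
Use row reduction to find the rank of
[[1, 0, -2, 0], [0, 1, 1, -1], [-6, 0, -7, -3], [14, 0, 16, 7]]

rank = 4

Add 6 times R1 to R3.
  [  1  0   -2   0 ]
  [  0  1    1  -1 ]
  [  0  0  -19  -3 ]
  [ 14  0   16   7 ]
Subtract 14 times R1 from R4.
  [ 1  0   -2   0 ]
  [ 0  1    1  -1 ]
  [ 0  0  -19  -3 ]
  [ 0  0   44   7 ]
Multiply R3 by -1/19.
  [ 1  0  -2     0 ]
  [ 0  1   1    -1 ]
  [ 0  0   1  3/19 ]
  [ 0  0  44     7 ]
Subtract 44 times R3 from R4.
  [ 1  0  -2     0 ]
  [ 0  1   1    -1 ]
  [ 0  0   1  3/19 ]
  [ 0  0   0  1/19 ]
Multiply R4 by 19.
  [ 1  0  -2     0 ]
  [ 0  1   1    -1 ]
  [ 0  0   1  3/19 ]
  [ 0  0   0     1 ]
Subtract 3/19 times R4 from R3.
  [ 1  0  -2   0 ]
  [ 0  1   1  -1 ]
  [ 0  0   1   0 ]
  [ 0  0   0   1 ]
Add R4 to R2.
  [ 1  0  -2  0 ]
  [ 0  1   1  0 ]
  [ 0  0   1  0 ]
  [ 0  0   0  1 ]
Subtract R3 from R2.
  [ 1  0  -2  0 ]
  [ 0  1   0  0 ]
  [ 0  0   1  0 ]
  [ 0  0   0  1 ]
Add 2 times R3 to R1.
  [ 1  0  0  0 ]
  [ 0  1  0  0 ]
  [ 0  0  1  0 ]
  [ 0  0  0  1 ]
The reduced form has 4 nonzero rows.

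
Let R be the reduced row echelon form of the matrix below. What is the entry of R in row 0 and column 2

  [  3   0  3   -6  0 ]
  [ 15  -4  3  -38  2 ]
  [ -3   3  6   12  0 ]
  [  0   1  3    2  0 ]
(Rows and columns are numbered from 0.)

ρ1 → 1/3·ρ1
  [  1   0  1   -2  0 ]
  [ 15  -4  3  -38  2 ]
  [ -3   3  6   12  0 ]
  [  0   1  3    2  0 ]
ρ2 → ρ2 − 15·ρ1
  [  1   0    1  -2  0 ]
  [  0  -4  -12  -8  2 ]
  [ -3   3    6  12  0 ]
  [  0   1    3   2  0 ]
ρ3 → ρ3 + 3·ρ1
  [ 1   0    1  -2  0 ]
  [ 0  -4  -12  -8  2 ]
  [ 0   3    9   6  0 ]
  [ 0   1    3   2  0 ]
ρ2 → -1/4·ρ2
  [ 1  0  1  -2     0 ]
  [ 0  1  3   2  -1/2 ]
  [ 0  3  9   6     0 ]
  [ 0  1  3   2     0 ]
ρ3 → ρ3 − 3·ρ2
  [ 1  0  1  -2     0 ]
  [ 0  1  3   2  -1/2 ]
  [ 0  0  0   0   3/2 ]
  [ 0  1  3   2     0 ]
ρ4 → ρ4 − ρ2
  [ 1  0  1  -2     0 ]
  [ 0  1  3   2  -1/2 ]
  [ 0  0  0   0   3/2 ]
  [ 0  0  0   0   1/2 ]
ρ3 → 2/3·ρ3
  [ 1  0  1  -2     0 ]
  [ 0  1  3   2  -1/2 ]
  [ 0  0  0   0     1 ]
  [ 0  0  0   0   1/2 ]
ρ4 → ρ4 − 1/2·ρ3
  [ 1  0  1  -2     0 ]
  [ 0  1  3   2  -1/2 ]
  [ 0  0  0   0     1 ]
  [ 0  0  0   0     0 ]
ρ2 → ρ2 + 1/2·ρ3
  [ 1  0  1  -2  0 ]
  [ 0  1  3   2  0 ]
  [ 0  0  0   0  1 ]
  [ 0  0  0   0  0 ]

1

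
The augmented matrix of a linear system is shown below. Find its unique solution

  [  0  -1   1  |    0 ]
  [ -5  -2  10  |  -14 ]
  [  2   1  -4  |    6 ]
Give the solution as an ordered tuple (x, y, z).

R1 ↔ R2
  [ -5  -2  10  |  -14 ]
  [  0  -1   1  |    0 ]
  [  2   1  -4  |    6 ]
R1 → -1/5·R1
  [ 1  2/5  -2  |  14/5 ]
  [ 0   -1   1  |     0 ]
  [ 2    1  -4  |     6 ]
R3 → R3 − 2·R1
  [ 1  2/5  -2  |  14/5 ]
  [ 0   -1   1  |     0 ]
  [ 0  1/5   0  |   2/5 ]
R2 → -1·R2
  [ 1  2/5  -2  |  14/5 ]
  [ 0    1  -1  |     0 ]
  [ 0  1/5   0  |   2/5 ]
R3 → R3 − 1/5·R2
  [ 1  2/5   -2  |  14/5 ]
  [ 0    1   -1  |     0 ]
  [ 0    0  1/5  |   2/5 ]
R3 → 5·R3
  [ 1  2/5  -2  |  14/5 ]
  [ 0    1  -1  |     0 ]
  [ 0    0   1  |     2 ]
R2 → R2 + R3
  [ 1  2/5  -2  |  14/5 ]
  [ 0    1   0  |     2 ]
  [ 0    0   1  |     2 ]
R1 → R1 + 2·R3
  [ 1  2/5  0  |  34/5 ]
  [ 0    1  0  |     2 ]
  [ 0    0  1  |     2 ]
R1 → R1 − 2/5·R2
  [ 1  0  0  |  6 ]
  [ 0  1  0  |  2 ]
  [ 0  0  1  |  2 ]
Reading off the last column: x = 6, y = 2, z = 2.

(6, 2, 2)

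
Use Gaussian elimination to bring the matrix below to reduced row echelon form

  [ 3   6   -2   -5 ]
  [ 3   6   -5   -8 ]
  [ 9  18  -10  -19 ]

R1 ← 1/3·R1
  [ 1   2  -2/3  -5/3 ]
  [ 3   6    -5    -8 ]
  [ 9  18   -10   -19 ]
R2 ← R2 − 3·R1
  [ 1   2  -2/3  -5/3 ]
  [ 0   0    -3    -3 ]
  [ 9  18   -10   -19 ]
R3 ← R3 − 9·R1
  [ 1  2  -2/3  -5/3 ]
  [ 0  0    -3    -3 ]
  [ 0  0    -4    -4 ]
R2 ← -1/3·R2
  [ 1  2  -2/3  -5/3 ]
  [ 0  0     1     1 ]
  [ 0  0    -4    -4 ]
R3 ← R3 + 4·R2
  [ 1  2  -2/3  -5/3 ]
  [ 0  0     1     1 ]
  [ 0  0     0     0 ]
R1 ← R1 + 2/3·R2
  [ 1  2  0  -1 ]
  [ 0  0  1   1 ]
  [ 0  0  0   0 ]

[[1, 2, 0, -1], [0, 0, 1, 1], [0, 0, 0, 0]]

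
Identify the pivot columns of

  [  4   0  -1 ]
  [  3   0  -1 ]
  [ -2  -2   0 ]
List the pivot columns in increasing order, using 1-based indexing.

1, 2, 3

Multiply ρ1 by 1/4.
  [  1   0  -1/4 ]
  [  3   0    -1 ]
  [ -2  -2     0 ]
Subtract 3 times ρ1 from ρ2.
  [  1   0  -1/4 ]
  [  0   0  -1/4 ]
  [ -2  -2     0 ]
Add 2 times ρ1 to ρ3.
  [ 1   0  -1/4 ]
  [ 0   0  -1/4 ]
  [ 0  -2  -1/2 ]
Swap ρ2 and ρ3.
  [ 1   0  -1/4 ]
  [ 0  -2  -1/2 ]
  [ 0   0  -1/4 ]
Multiply ρ2 by -1/2.
  [ 1  0  -1/4 ]
  [ 0  1   1/4 ]
  [ 0  0  -1/4 ]
Multiply ρ3 by -4.
  [ 1  0  -1/4 ]
  [ 0  1   1/4 ]
  [ 0  0     1 ]
Subtract 1/4 times ρ3 from ρ2.
  [ 1  0  -1/4 ]
  [ 0  1     0 ]
  [ 0  0     1 ]
Add 1/4 times ρ3 to ρ1.
  [ 1  0  0 ]
  [ 0  1  0 ]
  [ 0  0  1 ]
Pivot columns are the columns containing a leading 1.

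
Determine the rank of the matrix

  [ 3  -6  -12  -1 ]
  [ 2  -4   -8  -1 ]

ρ1 -> 1/3·ρ1
ρ2 -> ρ2 − 2·ρ1
ρ2 -> -3·ρ2
ρ1 -> ρ1 + 1/3·ρ2
The reduced form has 2 nonzero rows.

rank = 2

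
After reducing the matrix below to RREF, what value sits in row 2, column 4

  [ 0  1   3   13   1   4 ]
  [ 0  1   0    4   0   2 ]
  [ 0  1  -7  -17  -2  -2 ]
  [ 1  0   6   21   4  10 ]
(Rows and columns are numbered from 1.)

Swap r1 and r4.
  [ 1  0   6   21   4  10 ]
  [ 0  1   0    4   0   2 ]
  [ 0  1  -7  -17  -2  -2 ]
  [ 0  1   3   13   1   4 ]
Subtract r2 from r3.
  [ 1  0   6   21   4  10 ]
  [ 0  1   0    4   0   2 ]
  [ 0  0  -7  -21  -2  -4 ]
  [ 0  1   3   13   1   4 ]
Subtract r2 from r4.
  [ 1  0   6   21   4  10 ]
  [ 0  1   0    4   0   2 ]
  [ 0  0  -7  -21  -2  -4 ]
  [ 0  0   3    9   1   2 ]
Multiply r3 by -1/7.
  [ 1  0  6  21    4   10 ]
  [ 0  1  0   4    0    2 ]
  [ 0  0  1   3  2/7  4/7 ]
  [ 0  0  3   9    1    2 ]
Subtract 3 times r3 from r4.
  [ 1  0  6  21    4   10 ]
  [ 0  1  0   4    0    2 ]
  [ 0  0  1   3  2/7  4/7 ]
  [ 0  0  0   0  1/7  2/7 ]
Multiply r4 by 7.
  [ 1  0  6  21    4   10 ]
  [ 0  1  0   4    0    2 ]
  [ 0  0  1   3  2/7  4/7 ]
  [ 0  0  0   0    1    2 ]
Subtract 2/7 times r4 from r3.
  [ 1  0  6  21  4  10 ]
  [ 0  1  0   4  0   2 ]
  [ 0  0  1   3  0   0 ]
  [ 0  0  0   0  1   2 ]
Subtract 4 times r4 from r1.
  [ 1  0  6  21  0  2 ]
  [ 0  1  0   4  0  2 ]
  [ 0  0  1   3  0  0 ]
  [ 0  0  0   0  1  2 ]
Subtract 6 times r3 from r1.
  [ 1  0  0  3  0  2 ]
  [ 0  1  0  4  0  2 ]
  [ 0  0  1  3  0  0 ]
  [ 0  0  0  0  1  2 ]

4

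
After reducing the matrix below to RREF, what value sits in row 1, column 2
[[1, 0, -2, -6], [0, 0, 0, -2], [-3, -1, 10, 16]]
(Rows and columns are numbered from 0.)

r3 → r3 + 3·r1
  [ 1   0  -2  -6 ]
  [ 0   0   0  -2 ]
  [ 0  -1   4  -2 ]
r2 ↔ r3
  [ 1   0  -2  -6 ]
  [ 0  -1   4  -2 ]
  [ 0   0   0  -2 ]
r2 → -1·r2
  [ 1  0  -2  -6 ]
  [ 0  1  -4   2 ]
  [ 0  0   0  -2 ]
r3 → -1/2·r3
  [ 1  0  -2  -6 ]
  [ 0  1  -4   2 ]
  [ 0  0   0   1 ]
r2 → r2 − 2·r3
  [ 1  0  -2  -6 ]
  [ 0  1  -4   0 ]
  [ 0  0   0   1 ]
r1 → r1 + 6·r3
  [ 1  0  -2  0 ]
  [ 0  1  -4  0 ]
  [ 0  0   0  1 ]

-4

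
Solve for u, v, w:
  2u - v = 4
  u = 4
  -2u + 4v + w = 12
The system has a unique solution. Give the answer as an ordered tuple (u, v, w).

Form the augmented matrix and row-reduce:
  [  2  -1  0  |   4 ]
  [  1   0  0  |   4 ]
  [ -2   4  1  |  12 ]
Multiply ρ1 by 1/2.
  [  1  -1/2  0  |   2 ]
  [  1     0  0  |   4 ]
  [ -2     4  1  |  12 ]
Subtract ρ1 from ρ2.
  [  1  -1/2  0  |   2 ]
  [  0   1/2  0  |   2 ]
  [ -2     4  1  |  12 ]
Add 2 times ρ1 to ρ3.
  [ 1  -1/2  0  |   2 ]
  [ 0   1/2  0  |   2 ]
  [ 0     3  1  |  16 ]
Multiply ρ2 by 2.
  [ 1  -1/2  0  |   2 ]
  [ 0     1  0  |   4 ]
  [ 0     3  1  |  16 ]
Subtract 3 times ρ2 from ρ3.
  [ 1  -1/2  0  |  2 ]
  [ 0     1  0  |  4 ]
  [ 0     0  1  |  4 ]
Add 1/2 times ρ2 to ρ1.
  [ 1  0  0  |  4 ]
  [ 0  1  0  |  4 ]
  [ 0  0  1  |  4 ]
Reading off the last column: u = 4, v = 4, w = 4.

(4, 4, 4)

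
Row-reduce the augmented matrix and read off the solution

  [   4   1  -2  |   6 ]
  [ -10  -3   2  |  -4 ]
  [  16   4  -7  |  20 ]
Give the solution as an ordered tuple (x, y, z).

(-1, 2, -4)

r1 := 1/4·r1
  [   1  1/4  -1/2  |  3/2 ]
  [ -10   -3     2  |   -4 ]
  [  16    4    -7  |   20 ]
r2 := r2 + 10·r1
  [  1   1/4  -1/2  |  3/2 ]
  [  0  -1/2    -3  |   11 ]
  [ 16     4    -7  |   20 ]
r3 := r3 − 16·r1
  [ 1   1/4  -1/2  |  3/2 ]
  [ 0  -1/2    -3  |   11 ]
  [ 0     0     1  |   -4 ]
r2 := -2·r2
  [ 1  1/4  -1/2  |  3/2 ]
  [ 0    1     6  |  -22 ]
  [ 0    0     1  |   -4 ]
r2 := r2 − 6·r3
  [ 1  1/4  -1/2  |  3/2 ]
  [ 0    1     0  |    2 ]
  [ 0    0     1  |   -4 ]
r1 := r1 + 1/2·r3
  [ 1  1/4  0  |  -1/2 ]
  [ 0    1  0  |     2 ]
  [ 0    0  1  |    -4 ]
r1 := r1 − 1/4·r2
  [ 1  0  0  |  -1 ]
  [ 0  1  0  |   2 ]
  [ 0  0  1  |  -4 ]
Reading off the last column: x = -1, y = 2, z = -4.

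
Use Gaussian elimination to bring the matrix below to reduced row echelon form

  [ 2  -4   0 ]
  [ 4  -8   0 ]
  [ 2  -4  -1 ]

[[1, -2, 0], [0, 0, 1], [0, 0, 0]]

R1 → 1/2·R1
R2 → R2 − 4·R1
R3 → R3 − 2·R1
R2 ↔ R3
R2 → -1·R2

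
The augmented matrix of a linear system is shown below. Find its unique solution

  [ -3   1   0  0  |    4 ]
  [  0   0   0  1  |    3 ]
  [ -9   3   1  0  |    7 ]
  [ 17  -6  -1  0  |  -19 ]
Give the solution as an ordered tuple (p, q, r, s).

(0, 4, -5, 3)

ρ1 := -1/3·ρ1
  [  1  -1/3   0  0  |  -4/3 ]
  [  0     0   0  1  |     3 ]
  [ -9     3   1  0  |     7 ]
  [ 17    -6  -1  0  |   -19 ]
ρ3 := ρ3 + 9·ρ1
  [  1  -1/3   0  0  |  -4/3 ]
  [  0     0   0  1  |     3 ]
  [  0     0   1  0  |    -5 ]
  [ 17    -6  -1  0  |   -19 ]
ρ4 := ρ4 − 17·ρ1
  [ 1  -1/3   0  0  |  -4/3 ]
  [ 0     0   0  1  |     3 ]
  [ 0     0   1  0  |    -5 ]
  [ 0  -1/3  -1  0  |  11/3 ]
ρ2 <-> ρ4
  [ 1  -1/3   0  0  |  -4/3 ]
  [ 0  -1/3  -1  0  |  11/3 ]
  [ 0     0   1  0  |    -5 ]
  [ 0     0   0  1  |     3 ]
ρ2 := -3·ρ2
  [ 1  -1/3  0  0  |  -4/3 ]
  [ 0     1  3  0  |   -11 ]
  [ 0     0  1  0  |    -5 ]
  [ 0     0  0  1  |     3 ]
ρ2 := ρ2 − 3·ρ3
  [ 1  -1/3  0  0  |  -4/3 ]
  [ 0     1  0  0  |     4 ]
  [ 0     0  1  0  |    -5 ]
  [ 0     0  0  1  |     3 ]
ρ1 := ρ1 + 1/3·ρ2
  [ 1  0  0  0  |   0 ]
  [ 0  1  0  0  |   4 ]
  [ 0  0  1  0  |  -5 ]
  [ 0  0  0  1  |   3 ]
Reading off the last column: p = 0, q = 4, r = -5, s = 3.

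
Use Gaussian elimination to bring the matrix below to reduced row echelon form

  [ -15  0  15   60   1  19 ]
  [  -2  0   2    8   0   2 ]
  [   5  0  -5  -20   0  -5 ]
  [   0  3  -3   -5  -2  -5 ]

[[1, 0, -1, -4, 0, -1], [0, 1, -1, -5/3, 0, 1], [0, 0, 0, 0, 1, 4], [0, 0, 0, 0, 0, 0]]

R1 → -1/15·R1
  [  1  0  -1   -4  -1/15  -19/15 ]
  [ -2  0   2    8      0       2 ]
  [  5  0  -5  -20      0      -5 ]
  [  0  3  -3   -5     -2      -5 ]
R2 → R2 + 2·R1
  [ 1  0  -1   -4  -1/15  -19/15 ]
  [ 0  0   0    0  -2/15   -8/15 ]
  [ 5  0  -5  -20      0      -5 ]
  [ 0  3  -3   -5     -2      -5 ]
R3 → R3 − 5·R1
  [ 1  0  -1  -4  -1/15  -19/15 ]
  [ 0  0   0   0  -2/15   -8/15 ]
  [ 0  0   0   0    1/3     4/3 ]
  [ 0  3  -3  -5     -2      -5 ]
R2 <=> R4
  [ 1  0  -1  -4  -1/15  -19/15 ]
  [ 0  3  -3  -5     -2      -5 ]
  [ 0  0   0   0    1/3     4/3 ]
  [ 0  0   0   0  -2/15   -8/15 ]
R2 → 1/3·R2
  [ 1  0  -1    -4  -1/15  -19/15 ]
  [ 0  1  -1  -5/3   -2/3    -5/3 ]
  [ 0  0   0     0    1/3     4/3 ]
  [ 0  0   0     0  -2/15   -8/15 ]
R3 → 3·R3
  [ 1  0  -1    -4  -1/15  -19/15 ]
  [ 0  1  -1  -5/3   -2/3    -5/3 ]
  [ 0  0   0     0      1       4 ]
  [ 0  0   0     0  -2/15   -8/15 ]
R4 → R4 + 2/15·R3
  [ 1  0  -1    -4  -1/15  -19/15 ]
  [ 0  1  -1  -5/3   -2/3    -5/3 ]
  [ 0  0   0     0      1       4 ]
  [ 0  0   0     0      0       0 ]
R2 → R2 + 2/3·R3
  [ 1  0  -1    -4  -1/15  -19/15 ]
  [ 0  1  -1  -5/3      0       1 ]
  [ 0  0   0     0      1       4 ]
  [ 0  0   0     0      0       0 ]
R1 → R1 + 1/15·R3
  [ 1  0  -1    -4  0  -1 ]
  [ 0  1  -1  -5/3  0   1 ]
  [ 0  0   0     0  1   4 ]
  [ 0  0   0     0  0   0 ]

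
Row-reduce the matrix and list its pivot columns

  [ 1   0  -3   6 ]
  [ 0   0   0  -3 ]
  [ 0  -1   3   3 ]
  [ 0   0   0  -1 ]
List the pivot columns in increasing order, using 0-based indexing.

r2 ↔ r3
  [ 1   0  -3   6 ]
  [ 0  -1   3   3 ]
  [ 0   0   0  -3 ]
  [ 0   0   0  -1 ]
r2 := -1·r2
  [ 1  0  -3   6 ]
  [ 0  1  -3  -3 ]
  [ 0  0   0  -3 ]
  [ 0  0   0  -1 ]
r3 := -1/3·r3
  [ 1  0  -3   6 ]
  [ 0  1  -3  -3 ]
  [ 0  0   0   1 ]
  [ 0  0   0  -1 ]
r4 := r4 + r3
  [ 1  0  -3   6 ]
  [ 0  1  -3  -3 ]
  [ 0  0   0   1 ]
  [ 0  0   0   0 ]
r2 := r2 + 3·r3
  [ 1  0  -3  6 ]
  [ 0  1  -3  0 ]
  [ 0  0   0  1 ]
  [ 0  0   0  0 ]
r1 := r1 − 6·r3
  [ 1  0  -3  0 ]
  [ 0  1  -3  0 ]
  [ 0  0   0  1 ]
  [ 0  0   0  0 ]
Pivot columns are the columns containing a leading 1.

0, 1, 3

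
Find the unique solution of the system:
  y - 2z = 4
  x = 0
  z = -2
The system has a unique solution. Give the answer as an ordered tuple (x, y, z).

Form the augmented matrix and row-reduce:
  [ 0  1  -2  |   4 ]
  [ 1  0   0  |   0 ]
  [ 0  0   1  |  -2 ]
r1 ↔ r2
  [ 1  0   0  |   0 ]
  [ 0  1  -2  |   4 ]
  [ 0  0   1  |  -2 ]
r2 := r2 + 2·r3
  [ 1  0  0  |   0 ]
  [ 0  1  0  |   0 ]
  [ 0  0  1  |  -2 ]
Reading off the last column: x = 0, y = 0, z = -2.

(0, 0, -2)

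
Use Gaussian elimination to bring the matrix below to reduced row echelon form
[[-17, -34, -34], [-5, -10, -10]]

Multiply R1 by -1/17.
Add 5 times R1 to R2.

[[1, 2, 2], [0, 0, 0]]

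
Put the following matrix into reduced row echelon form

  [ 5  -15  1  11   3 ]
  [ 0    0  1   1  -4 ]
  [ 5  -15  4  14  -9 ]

[[1, -3, 0, 2, 7/5], [0, 0, 1, 1, -4], [0, 0, 0, 0, 0]]

r1 := 1/5·r1
  [ 1   -3  1/5  11/5  3/5 ]
  [ 0    0    1     1   -4 ]
  [ 5  -15    4    14   -9 ]
r3 := r3 − 5·r1
  [ 1  -3  1/5  11/5  3/5 ]
  [ 0   0    1     1   -4 ]
  [ 0   0    3     3  -12 ]
r3 := r3 − 3·r2
  [ 1  -3  1/5  11/5  3/5 ]
  [ 0   0    1     1   -4 ]
  [ 0   0    0     0    0 ]
r1 := r1 − 1/5·r2
  [ 1  -3  0  2  7/5 ]
  [ 0   0  1  1   -4 ]
  [ 0   0  0  0    0 ]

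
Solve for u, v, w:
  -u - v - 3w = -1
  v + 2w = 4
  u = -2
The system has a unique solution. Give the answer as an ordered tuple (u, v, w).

Form the augmented matrix and row-reduce:
  [ -1  -1  -3  |  -1 ]
  [  0   1   2  |   4 ]
  [  1   0   0  |  -2 ]
Multiply r1 by -1.
Subtract r1 from r3.
Add r2 to r3.
Multiply r3 by -1.
Subtract 2 times r3 from r2.
Subtract 3 times r3 from r1.
Subtract r2 from r1.
Reading off the last column: u = -2, v = 6, w = -1.

(-2, 6, -1)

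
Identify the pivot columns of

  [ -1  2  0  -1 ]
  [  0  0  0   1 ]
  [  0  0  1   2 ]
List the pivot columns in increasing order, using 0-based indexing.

r1 → -1·r1
r2 <-> r3
r2 → r2 − 2·r3
r1 → r1 − r3
Pivot columns are the columns containing a leading 1.

0, 2, 3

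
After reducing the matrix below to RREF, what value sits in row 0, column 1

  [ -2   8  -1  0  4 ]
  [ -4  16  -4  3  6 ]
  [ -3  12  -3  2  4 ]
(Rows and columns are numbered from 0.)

-4

r1 ← -1/2·r1
  [  1  -4  1/2  0  -2 ]
  [ -4  16   -4  3   6 ]
  [ -3  12   -3  2   4 ]
r2 ← r2 + 4·r1
  [  1  -4  1/2  0  -2 ]
  [  0   0   -2  3  -2 ]
  [ -3  12   -3  2   4 ]
r3 ← r3 + 3·r1
  [ 1  -4   1/2  0  -2 ]
  [ 0   0    -2  3  -2 ]
  [ 0   0  -3/2  2  -2 ]
r2 ← -1/2·r2
  [ 1  -4   1/2     0  -2 ]
  [ 0   0     1  -3/2   1 ]
  [ 0   0  -3/2     2  -2 ]
r3 ← r3 + 3/2·r2
  [ 1  -4  1/2     0    -2 ]
  [ 0   0    1  -3/2     1 ]
  [ 0   0    0  -1/4  -1/2 ]
r3 ← -4·r3
  [ 1  -4  1/2     0  -2 ]
  [ 0   0    1  -3/2   1 ]
  [ 0   0    0     1   2 ]
r2 ← r2 + 3/2·r3
  [ 1  -4  1/2  0  -2 ]
  [ 0   0    1  0   4 ]
  [ 0   0    0  1   2 ]
r1 ← r1 − 1/2·r2
  [ 1  -4  0  0  -4 ]
  [ 0   0  1  0   4 ]
  [ 0   0  0  1   2 ]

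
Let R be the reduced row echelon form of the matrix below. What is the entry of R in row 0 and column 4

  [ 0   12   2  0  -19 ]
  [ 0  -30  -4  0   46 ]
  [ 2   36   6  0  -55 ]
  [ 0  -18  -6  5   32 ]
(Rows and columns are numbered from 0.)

R1 <=> R3
  [ 2   36   6  0  -55 ]
  [ 0  -30  -4  0   46 ]
  [ 0   12   2  0  -19 ]
  [ 0  -18  -6  5   32 ]
R1 ← 1/2·R1
  [ 1   18   3  0  -55/2 ]
  [ 0  -30  -4  0     46 ]
  [ 0   12   2  0    -19 ]
  [ 0  -18  -6  5     32 ]
R2 ← -1/30·R2
  [ 1   18     3  0   -55/2 ]
  [ 0    1  2/15  0  -23/15 ]
  [ 0   12     2  0     -19 ]
  [ 0  -18    -6  5      32 ]
R3 ← R3 − 12·R2
  [ 1   18     3  0   -55/2 ]
  [ 0    1  2/15  0  -23/15 ]
  [ 0    0   2/5  0    -3/5 ]
  [ 0  -18    -6  5      32 ]
R4 ← R4 + 18·R2
  [ 1  18      3  0   -55/2 ]
  [ 0   1   2/15  0  -23/15 ]
  [ 0   0    2/5  0    -3/5 ]
  [ 0   0  -18/5  5    22/5 ]
R3 ← 5/2·R3
  [ 1  18      3  0   -55/2 ]
  [ 0   1   2/15  0  -23/15 ]
  [ 0   0      1  0    -3/2 ]
  [ 0   0  -18/5  5    22/5 ]
R4 ← R4 + 18/5·R3
  [ 1  18     3  0   -55/2 ]
  [ 0   1  2/15  0  -23/15 ]
  [ 0   0     1  0    -3/2 ]
  [ 0   0     0  5      -1 ]
R4 ← 1/5·R4
  [ 1  18     3  0   -55/2 ]
  [ 0   1  2/15  0  -23/15 ]
  [ 0   0     1  0    -3/2 ]
  [ 0   0     0  1    -1/5 ]
R2 ← R2 − 2/15·R3
  [ 1  18  3  0  -55/2 ]
  [ 0   1  0  0   -4/3 ]
  [ 0   0  1  0   -3/2 ]
  [ 0   0  0  1   -1/5 ]
R1 ← R1 − 3·R3
  [ 1  18  0  0   -23 ]
  [ 0   1  0  0  -4/3 ]
  [ 0   0  1  0  -3/2 ]
  [ 0   0  0  1  -1/5 ]
R1 ← R1 − 18·R2
  [ 1  0  0  0     1 ]
  [ 0  1  0  0  -4/3 ]
  [ 0  0  1  0  -3/2 ]
  [ 0  0  0  1  -1/5 ]

1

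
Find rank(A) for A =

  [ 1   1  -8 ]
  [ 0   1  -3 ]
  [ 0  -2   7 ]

rank = 3

R3 := R3 + 2·R2
  [ 1  1  -8 ]
  [ 0  1  -3 ]
  [ 0  0   1 ]
R2 := R2 + 3·R3
  [ 1  1  -8 ]
  [ 0  1   0 ]
  [ 0  0   1 ]
R1 := R1 + 8·R3
  [ 1  1  0 ]
  [ 0  1  0 ]
  [ 0  0  1 ]
R1 := R1 − R2
  [ 1  0  0 ]
  [ 0  1  0 ]
  [ 0  0  1 ]
The reduced form has 3 nonzero rows.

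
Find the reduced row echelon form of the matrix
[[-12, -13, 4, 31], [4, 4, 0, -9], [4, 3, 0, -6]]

ρ1 := -1/12·ρ1
ρ2 := ρ2 − 4·ρ1
ρ3 := ρ3 − 4·ρ1
ρ2 := -3·ρ2
ρ3 := ρ3 + 4/3·ρ2
ρ3 := -1/4·ρ3
ρ2 := ρ2 + 4·ρ3
ρ1 := ρ1 + 1/3·ρ3
ρ1 := ρ1 − 13/12·ρ2

[[1, 0, 0, 3/4], [0, 1, 0, -3], [0, 0, 1, 1/4]]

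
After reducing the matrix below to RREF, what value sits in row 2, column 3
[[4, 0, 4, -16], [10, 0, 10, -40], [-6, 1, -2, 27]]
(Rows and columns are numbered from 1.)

r1 -> 1/4·r1
  [  1  0   1   -4 ]
  [ 10  0  10  -40 ]
  [ -6  1  -2   27 ]
r2 -> r2 − 10·r1
  [  1  0   1  -4 ]
  [  0  0   0   0 ]
  [ -6  1  -2  27 ]
r3 -> r3 + 6·r1
  [ 1  0  1  -4 ]
  [ 0  0  0   0 ]
  [ 0  1  4   3 ]
r2 <=> r3
  [ 1  0  1  -4 ]
  [ 0  1  4   3 ]
  [ 0  0  0   0 ]

4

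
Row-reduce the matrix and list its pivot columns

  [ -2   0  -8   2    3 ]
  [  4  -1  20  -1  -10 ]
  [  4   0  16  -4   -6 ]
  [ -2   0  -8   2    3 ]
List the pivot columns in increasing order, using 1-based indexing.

R1 ← -1/2·R1
  [  1   0   4  -1  -3/2 ]
  [  4  -1  20  -1   -10 ]
  [  4   0  16  -4    -6 ]
  [ -2   0  -8   2     3 ]
R2 ← R2 − 4·R1
  [  1   0   4  -1  -3/2 ]
  [  0  -1   4   3    -4 ]
  [  4   0  16  -4    -6 ]
  [ -2   0  -8   2     3 ]
R3 ← R3 − 4·R1
  [  1   0   4  -1  -3/2 ]
  [  0  -1   4   3    -4 ]
  [  0   0   0   0     0 ]
  [ -2   0  -8   2     3 ]
R4 ← R4 + 2·R1
  [ 1   0  4  -1  -3/2 ]
  [ 0  -1  4   3    -4 ]
  [ 0   0  0   0     0 ]
  [ 0   0  0   0     0 ]
R2 ← -1·R2
  [ 1  0   4  -1  -3/2 ]
  [ 0  1  -4  -3     4 ]
  [ 0  0   0   0     0 ]
  [ 0  0   0   0     0 ]
Pivot columns are the columns containing a leading 1.

1, 2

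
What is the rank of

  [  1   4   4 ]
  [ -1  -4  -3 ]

rank = 2

ρ2 → ρ2 + ρ1
  [ 1  4  4 ]
  [ 0  0  1 ]
ρ1 → ρ1 − 4·ρ2
  [ 1  4  0 ]
  [ 0  0  1 ]
The reduced form has 2 nonzero rows.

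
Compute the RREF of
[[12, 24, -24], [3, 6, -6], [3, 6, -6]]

Multiply R1 by 1/12.
Subtract 3 times R1 from R2.
Subtract 3 times R1 from R3.

[[1, 2, -2], [0, 0, 0], [0, 0, 0]]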